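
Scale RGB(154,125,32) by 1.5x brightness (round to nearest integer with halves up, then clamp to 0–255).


Multiply each channel by 1.5, round half up, clamp to [0, 255]
R: 154×1.5 = 231
G: 125×1.5 = 187.5 → round → 188
B: 32×1.5 = 48
= RGB(231, 188, 48)


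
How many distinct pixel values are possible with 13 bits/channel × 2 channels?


Total bits = 13 bits/channel × 2 channels = 26 bits
Distinct pixel values = 2^26
= 67,108,864 pixel values


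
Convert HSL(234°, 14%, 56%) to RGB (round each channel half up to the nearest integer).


H=234°, S=0.14, L=0.56
C = (1-|2L-1|)×S = (1-|0.12|)×0.14 = 0.1232
H' = H/60 = 234/60 ≈ 3.9000; X = C×(1-|H' mod 2 - 1|) = 0.01232
m = L - C/2 = 0.56 - 0.0616 = 0.4984
Sector ⌊H'⌋ = 3 → (R',G',B') = (0.0, 0.01232, 0.1232)
RGB = ((R'+m)×255, (G'+m)×255, (B'+m)×255) = (127.092, 130.2336, 158.508)
Round half up → RGB(127, 130, 159)


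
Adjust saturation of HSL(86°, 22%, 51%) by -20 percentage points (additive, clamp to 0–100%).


Original S = 22%
Adjustment = -20 percentage points
New S = 22 + (-20) = 2
Clamp to [0, 100] → 2
= HSL(86°, 2%, 51%)


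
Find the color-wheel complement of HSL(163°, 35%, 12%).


Complement = opposite side of color wheel = hue + 180°
H' = (163 + 180) mod 360 = 343°
S and L unchanged.
= HSL(343°, 35%, 12%)


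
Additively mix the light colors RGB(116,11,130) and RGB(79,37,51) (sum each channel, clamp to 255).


Additive: each channel = min(255, C₁+C₂)
R: 116+79 = 195 → 195
G: 11+37 = 48 → 48
B: 130+51 = 181 → 181
= RGB(195, 48, 181)


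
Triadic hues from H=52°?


Triadic: equally spaced at 120° intervals
H1 = 52°
H2 = (52 + 120) mod 360 = 172°
H3 = (52 + 240) mod 360 = 292°
Triadic = 52°, 172°, 292°


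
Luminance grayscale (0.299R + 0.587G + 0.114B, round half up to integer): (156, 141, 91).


Gray = 0.299×R + 0.587×G + 0.114×B
Gray = 0.299×156 + 0.587×141 + 0.114×91
Gray = 46.644 + 82.767 + 10.374
Gray = 139.785 → round half up → 140
Gray = 140


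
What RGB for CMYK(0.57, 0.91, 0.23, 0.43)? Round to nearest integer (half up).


R = 255 × (1-C) × (1-K) = 255 × 0.43 × 0.57 = 62.5005 → 63
G = 255 × (1-M) × (1-K) = 255 × 0.09 × 0.57 = 13.0815 → 13
B = 255 × (1-Y) × (1-K) = 255 × 0.77 × 0.57 = 111.9195 → 112
= RGB(63, 13, 112)


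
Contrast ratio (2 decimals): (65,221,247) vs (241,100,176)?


Linearize each sRGB channel c=v/255: c/12.92 if c ≤ 0.04045 else ((c+0.055)/1.055)^2.4
L = 0.2126×R_lin + 0.7152×G_lin + 0.0722×B_lin
Color 1 (65,221,247):
  R=65: 65/255≈0.2549 > 0.04045 → ((0.2549+0.055)/1.055)^2.4 ≈ 0.05286
  G=221: 221/255≈0.8667 > 0.04045 → ((0.8667+0.055)/1.055)^2.4 ≈ 0.72306
  B=247: 247/255≈0.9686 > 0.04045 → ((0.9686+0.055)/1.055)^2.4 ≈ 0.93011
  L1 = 0.2126×0.05286 + 0.7152×0.72306 + 0.0722×0.93011 ≈ 0.59552
Color 2 (241,100,176):
  R=241: 241/255≈0.9451 > 0.04045 → ((0.9451+0.055)/1.055)^2.4 ≈ 0.87962
  G=100: 100/255≈0.3922 > 0.04045 → ((0.3922+0.055)/1.055)^2.4 ≈ 0.12744
  B=176: 176/255≈0.6902 > 0.04045 → ((0.6902+0.055)/1.055)^2.4 ≈ 0.43415
  L2 = 0.2126×0.87962 + 0.7152×0.12744 + 0.0722×0.43415 ≈ 0.30950
Lighter = 0.59552, Darker = 0.30950
Ratio = (L_lighter + 0.05) / (L_darker + 0.05)
Ratio = (0.59552 + 0.05) / (0.30950 + 0.05) = 0.64552 / 0.35950 ≈ 1.7956
Ratio ≈ 1.80:1


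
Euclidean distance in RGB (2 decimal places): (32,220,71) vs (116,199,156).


d = √[(R₁-R₂)² + (G₁-G₂)² + (B₁-B₂)²]
d = √[(32-116)² + (220-199)² + (71-156)²]
d = √[7056 + 441 + 7225]
d = √14722
d ≈ 121.33


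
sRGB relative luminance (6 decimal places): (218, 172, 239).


Linearize each channel (sRGB transfer function): c = v/255; c_lin = c/12.92 if c ≤ 0.04045, else ((c+0.055)/1.055)^2.4
  R: 218/255 ≈ 0.854902 > 0.04045 → ((0.854902+0.055)/1.055)^2.4 ≈ 0.701102
  G: 172/255 ≈ 0.674510 > 0.04045 → ((0.674510+0.055)/1.055)^2.4 ≈ 0.412543
  B: 239/255 ≈ 0.937255 > 0.04045 → ((0.937255+0.055)/1.055)^2.4 ≈ 0.863157
R_lin = 0.701102, G_lin = 0.412543, B_lin = 0.863157
L = 0.2126×R + 0.7152×G + 0.0722×B
L = 0.2126×0.701102 + 0.7152×0.412543 + 0.0722×0.863157
L ≈ 0.506425


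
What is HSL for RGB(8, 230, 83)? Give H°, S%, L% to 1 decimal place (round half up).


Normalize: R'=8/255≈0.0314, G'=230/255≈0.9020, B'=83/255≈0.3255
Max=230/255, Min=8/255, Δ=Max-Min=222/255
L = (Max+Min)/2 = (230+8)/510 = 238/510 = 0.46666… → L = 46.7%
L ≤ 0.5 → S = Δ/(Max+Min) = 222/(230+8) = 222/238 = 0.93277… → S = 93.3%
(the 1/255 factors cancel in S and H, so raw channel differences can be used)
Max is G' → H = 60 × ((B-R)/Δ + 2) = 60 × ((83-8)/222 + 2)
  75/222 + 2 = 0.3378… + 2 = 2.3378…
  H = 60 × 2.3378… = 140.270…° → H = 140.3°
= HSL(140.3°, 93.3%, 46.7%)


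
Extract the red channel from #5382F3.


Color: #5382F3
R = 53 = 83
G = 82 = 130
B = F3 = 243
Red = 83


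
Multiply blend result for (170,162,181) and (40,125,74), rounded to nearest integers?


Multiply: C = A×B/255, rounded to nearest integer
R: 170×40/255 = 6800/255 ≈ 26.667 → 27
G: 162×125/255 = 20250/255 ≈ 79.412 → 79
B: 181×74/255 = 13394/255 ≈ 52.525 → 53
= RGB(27, 79, 53)


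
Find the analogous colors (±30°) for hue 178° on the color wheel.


Base hue: 178°
Left analog: (178 - 30) mod 360 = 148°
Right analog: (178 + 30) mod 360 = 208°
Analogous hues = 148° and 208°


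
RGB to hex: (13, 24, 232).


R = 13 → 0D (hex)
G = 24 → 18 (hex)
B = 232 → E8 (hex)
Hex = #0D18E8


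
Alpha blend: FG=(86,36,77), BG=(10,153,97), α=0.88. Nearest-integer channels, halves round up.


C = α×F + (1-α)×B, with 1-α = 0.12
R: 0.88×86 + 0.12×10 = 75.68 + 1.20 = 76.88 → 77
G: 0.88×36 + 0.12×153 = 31.68 + 18.36 = 50.04 → 50
B: 0.88×77 + 0.12×97 = 67.76 + 11.64 = 79.40 → 79
= RGB(77, 50, 79)


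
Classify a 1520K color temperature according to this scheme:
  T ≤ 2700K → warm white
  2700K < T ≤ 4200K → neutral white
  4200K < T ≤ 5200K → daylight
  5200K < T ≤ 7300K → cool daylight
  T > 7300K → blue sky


Temperature: 1520K
1520K ≤ 2700K → warm white
Classification: warm white


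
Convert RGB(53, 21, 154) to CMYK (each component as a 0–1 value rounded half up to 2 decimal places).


R'=53/255≈0.2078, G'=21/255≈0.0824, B'=154/255≈0.6039
K = 1 - max(R',G',B') = 1 - 154/255 = 101/255 = 0.39607… → 0.40
(1-R'-K)/(1-K) simplifies to (max-R)/max with max = 154:
C = (154-53)/154 = 101/154 = 0.65584… → 0.66
M = (154-21)/154 = 133/154 = 0.86363… → 0.86
Y = (154-154)/154 = 0/154 = 0 → 0.00
= CMYK(0.66, 0.86, 0.00, 0.40)


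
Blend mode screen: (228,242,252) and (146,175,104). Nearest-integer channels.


Screen: C = 255 - (255-A)×(255-B)/255, rounded to nearest integer
R: 255 - (255-228)×(255-146)/255 = 255 - 2943/255 ≈ 255 - 11.541 = 243.459 → 243
G: 255 - (255-242)×(255-175)/255 = 255 - 1040/255 ≈ 255 - 4.078 = 250.922 → 251
B: 255 - (255-252)×(255-104)/255 = 255 - 453/255 ≈ 255 - 1.776 = 253.224 → 253
= RGB(243, 251, 253)


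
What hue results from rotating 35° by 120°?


New hue = (H + rotation) mod 360
New hue = (35 + 120) mod 360
= 155 mod 360
= 155°


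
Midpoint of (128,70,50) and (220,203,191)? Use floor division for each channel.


Midpoint: each channel = ⌊(C₁+C₂)/2⌋
R: ⌊(128+220)/2⌋ = 174
G: ⌊(70+203)/2⌋ = 136
B: ⌊(50+191)/2⌋ = 120
= RGB(174, 136, 120)


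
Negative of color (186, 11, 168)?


Invert: (255-R, 255-G, 255-B)
R: 255-186 = 69
G: 255-11 = 244
B: 255-168 = 87
= RGB(69, 244, 87)


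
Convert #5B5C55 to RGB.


5B → 91 (R)
5C → 92 (G)
55 → 85 (B)
= RGB(91, 92, 85)


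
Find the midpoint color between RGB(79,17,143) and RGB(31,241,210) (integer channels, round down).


Midpoint: each channel = ⌊(C₁+C₂)/2⌋
R: ⌊(79+31)/2⌋ = 55
G: ⌊(17+241)/2⌋ = 129
B: ⌊(143+210)/2⌋ = 176
= RGB(55, 129, 176)


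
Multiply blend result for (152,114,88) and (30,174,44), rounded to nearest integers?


Multiply: C = A×B/255, rounded to nearest integer
R: 152×30/255 = 4560/255 ≈ 17.882 → 18
G: 114×174/255 = 19836/255 ≈ 77.788 → 78
B: 88×44/255 = 3872/255 ≈ 15.184 → 15
= RGB(18, 78, 15)


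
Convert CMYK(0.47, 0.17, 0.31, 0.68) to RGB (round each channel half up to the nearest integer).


R = 255 × (1-C) × (1-K) = 255 × 0.53 × 0.32 = 43.248 → 43
G = 255 × (1-M) × (1-K) = 255 × 0.83 × 0.32 = 67.728 → 68
B = 255 × (1-Y) × (1-K) = 255 × 0.69 × 0.32 = 56.304 → 56
= RGB(43, 68, 56)


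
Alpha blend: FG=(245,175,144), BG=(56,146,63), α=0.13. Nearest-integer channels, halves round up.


C = α×F + (1-α)×B, with 1-α = 0.87
R: 0.13×245 + 0.87×56 = 31.85 + 48.72 = 80.57 → 81
G: 0.13×175 + 0.87×146 = 22.75 + 127.02 = 149.77 → 150
B: 0.13×144 + 0.87×63 = 18.72 + 54.81 = 73.53 → 74
= RGB(81, 150, 74)


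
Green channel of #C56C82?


Color: #C56C82
R = C5 = 197
G = 6C = 108
B = 82 = 130
Green = 108


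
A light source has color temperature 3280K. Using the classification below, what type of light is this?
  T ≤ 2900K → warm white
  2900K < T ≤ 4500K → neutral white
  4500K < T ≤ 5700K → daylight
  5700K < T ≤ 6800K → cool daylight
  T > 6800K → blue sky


Temperature: 3280K
2900K < 3280K ≤ 4500K → neutral white
Classification: neutral white


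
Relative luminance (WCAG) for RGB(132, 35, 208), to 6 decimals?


Linearize each channel (sRGB transfer function): c = v/255; c_lin = c/12.92 if c ≤ 0.04045, else ((c+0.055)/1.055)^2.4
  R: 132/255 ≈ 0.517647 > 0.04045 → ((0.517647+0.055)/1.055)^2.4 ≈ 0.230740
  G: 35/255 ≈ 0.137255 > 0.04045 → ((0.137255+0.055)/1.055)^2.4 ≈ 0.016807
  B: 208/255 ≈ 0.815686 > 0.04045 → ((0.815686+0.055)/1.055)^2.4 ≈ 0.630757
R_lin = 0.230740, G_lin = 0.016807, B_lin = 0.630757
L = 0.2126×R + 0.7152×G + 0.0722×B
L = 0.2126×0.230740 + 0.7152×0.016807 + 0.0722×0.630757
L ≈ 0.106617


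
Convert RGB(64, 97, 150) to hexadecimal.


R = 64 → 40 (hex)
G = 97 → 61 (hex)
B = 150 → 96 (hex)
Hex = #406196


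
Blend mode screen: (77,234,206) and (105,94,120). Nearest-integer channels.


Screen: C = 255 - (255-A)×(255-B)/255, rounded to nearest integer
R: 255 - (255-77)×(255-105)/255 = 255 - 26700/255 ≈ 255 - 104.706 = 150.294 → 150
G: 255 - (255-234)×(255-94)/255 = 255 - 3381/255 ≈ 255 - 13.259 = 241.741 → 242
B: 255 - (255-206)×(255-120)/255 = 255 - 6615/255 ≈ 255 - 25.941 = 229.059 → 229
= RGB(150, 242, 229)


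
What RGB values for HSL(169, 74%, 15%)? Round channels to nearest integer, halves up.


H=169°, S=0.74, L=0.15
C = (1-|2L-1|)×S = (1-|-0.70|)×0.74 = 0.222
H' = H/60 = 169/60 ≈ 2.8167; X = C×(1-|H' mod 2 - 1|) = 0.1813
m = L - C/2 = 0.15 - 0.111 = 0.039
Sector ⌊H'⌋ = 2 → (R',G',B') = (0.0, 0.222, 0.1813)
RGB = ((R'+m)×255, (G'+m)×255, (B'+m)×255) = (9.945, 66.555, 56.1765)
Round half up → RGB(10, 67, 56)


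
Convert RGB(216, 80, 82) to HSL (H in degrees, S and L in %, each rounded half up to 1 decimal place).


Normalize: R'=216/255≈0.8471, G'=80/255≈0.3137, B'=82/255≈0.3216
Max=216/255, Min=80/255, Δ=Max-Min=136/255
L = (Max+Min)/2 = (216+80)/510 = 296/510 = 0.58039… → L = 58.0%
L > 0.5 → S = Δ/(2-Max-Min) = 136/(510-216-80) = 136/214 = 0.63551… → S = 63.6%
(the 1/255 factors cancel in S and H, so raw channel differences can be used)
Max is R' → H = 60 × (((G-B)/Δ) mod 6) = 60 × (((80-82)/136) mod 6)
  (-2)/136 = -0.0147…; negative, so add 6 → 5.9852…
  H = 60 × 5.9852… = 359.117…° → H = 359.1°
= HSL(359.1°, 63.6%, 58.0%)


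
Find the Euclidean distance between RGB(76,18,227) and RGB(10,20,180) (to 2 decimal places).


d = √[(R₁-R₂)² + (G₁-G₂)² + (B₁-B₂)²]
d = √[(76-10)² + (18-20)² + (227-180)²]
d = √[4356 + 4 + 2209]
d = √6569
d ≈ 81.05


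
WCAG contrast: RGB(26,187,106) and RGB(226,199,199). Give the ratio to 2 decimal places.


Linearize each sRGB channel c=v/255: c/12.92 if c ≤ 0.04045 else ((c+0.055)/1.055)^2.4
L = 0.2126×R_lin + 0.7152×G_lin + 0.0722×B_lin
Color 1 (26,187,106):
  R=26: 26/255≈0.1020 > 0.04045 → ((0.1020+0.055)/1.055)^2.4 ≈ 0.01033
  G=187: 187/255≈0.7333 > 0.04045 → ((0.7333+0.055)/1.055)^2.4 ≈ 0.49693
  B=106: 106/255≈0.4157 > 0.04045 → ((0.4157+0.055)/1.055)^2.4 ≈ 0.14413
  L1 = 0.2126×0.01033 + 0.7152×0.49693 + 0.0722×0.14413 ≈ 0.36801
Color 2 (226,199,199):
  R=226: 226/255≈0.8863 > 0.04045 → ((0.8863+0.055)/1.055)^2.4 ≈ 0.76052
  G=199: 199/255≈0.7804 > 0.04045 → ((0.7804+0.055)/1.055)^2.4 ≈ 0.57112
  B=199: 199/255≈0.7804 > 0.04045 → ((0.7804+0.055)/1.055)^2.4 ≈ 0.57112
  L2 = 0.2126×0.76052 + 0.7152×0.57112 + 0.0722×0.57112 ≈ 0.61139
Lighter = 0.61139, Darker = 0.36801
Ratio = (L_lighter + 0.05) / (L_darker + 0.05)
Ratio = (0.61139 + 0.05) / (0.36801 + 0.05) = 0.66139 / 0.41801 ≈ 1.5822
Ratio ≈ 1.58:1


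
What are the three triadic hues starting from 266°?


Triadic: equally spaced at 120° intervals
H1 = 266°
H2 = (266 + 120) mod 360 = 26°
H3 = (266 + 240) mod 360 = 146°
Triadic = 266°, 26°, 146°


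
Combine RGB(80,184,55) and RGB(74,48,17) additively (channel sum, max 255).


Additive: each channel = min(255, C₁+C₂)
R: 80+74 = 154 → 154
G: 184+48 = 232 → 232
B: 55+17 = 72 → 72
= RGB(154, 232, 72)


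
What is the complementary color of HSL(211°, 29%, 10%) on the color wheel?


Complement = opposite side of color wheel = hue + 180°
H' = (211 + 180) mod 360 = 31°
S and L unchanged.
= HSL(31°, 29%, 10%)


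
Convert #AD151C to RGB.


AD → 173 (R)
15 → 21 (G)
1C → 28 (B)
= RGB(173, 21, 28)


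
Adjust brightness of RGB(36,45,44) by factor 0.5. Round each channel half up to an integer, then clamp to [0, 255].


Multiply each channel by 0.5, round half up, clamp to [0, 255]
R: 36×0.5 = 18
G: 45×0.5 = 22.5 → round → 23
B: 44×0.5 = 22
= RGB(18, 23, 22)


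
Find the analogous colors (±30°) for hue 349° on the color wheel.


Base hue: 349°
Left analog: (349 - 30) mod 360 = 319°
Right analog: (349 + 30) mod 360 = 19°
Analogous hues = 319° and 19°


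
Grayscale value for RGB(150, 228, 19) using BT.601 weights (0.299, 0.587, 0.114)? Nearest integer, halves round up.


Gray = 0.299×R + 0.587×G + 0.114×B
Gray = 0.299×150 + 0.587×228 + 0.114×19
Gray = 44.850 + 133.836 + 2.166
Gray = 180.852 → round half up → 181
Gray = 181


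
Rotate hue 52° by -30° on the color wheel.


New hue = (H + rotation) mod 360
New hue = (52 -30) mod 360
= 22 mod 360
= 22°


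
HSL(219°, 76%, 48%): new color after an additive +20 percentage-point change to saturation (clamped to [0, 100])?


Original S = 76%
Adjustment = +20 percentage points
New S = 76 + (20) = 96
Clamp to [0, 100] → 96
= HSL(219°, 96%, 48%)


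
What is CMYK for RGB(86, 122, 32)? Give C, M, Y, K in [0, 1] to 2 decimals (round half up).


R'=86/255≈0.3373, G'=122/255≈0.4784, B'=32/255≈0.1255
K = 1 - max(R',G',B') = 1 - 122/255 = 133/255 = 0.52156… → 0.52
(1-R'-K)/(1-K) simplifies to (max-R)/max with max = 122:
C = (122-86)/122 = 36/122 = 0.29508… → 0.30
M = (122-122)/122 = 0/122 = 0 → 0.00
Y = (122-32)/122 = 90/122 = 0.73770… → 0.74
= CMYK(0.30, 0.00, 0.74, 0.52)


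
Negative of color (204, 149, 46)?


Invert: (255-R, 255-G, 255-B)
R: 255-204 = 51
G: 255-149 = 106
B: 255-46 = 209
= RGB(51, 106, 209)


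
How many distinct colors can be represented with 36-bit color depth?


Colors = 2^bits = 2^36
= 68,719,476,736 colors


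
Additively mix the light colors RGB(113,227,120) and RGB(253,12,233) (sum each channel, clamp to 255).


Additive: each channel = min(255, C₁+C₂)
R: 113+253 = 366 → 255
G: 227+12 = 239 → 239
B: 120+233 = 353 → 255
= RGB(255, 239, 255)


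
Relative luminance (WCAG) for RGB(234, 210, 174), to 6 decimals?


Linearize each channel (sRGB transfer function): c = v/255; c_lin = c/12.92 if c ≤ 0.04045, else ((c+0.055)/1.055)^2.4
  R: 234/255 ≈ 0.917647 > 0.04045 → ((0.917647+0.055)/1.055)^2.4 ≈ 0.822786
  G: 210/255 ≈ 0.823529 > 0.04045 → ((0.823529+0.055)/1.055)^2.4 ≈ 0.644480
  B: 174/255 ≈ 0.682353 > 0.04045 → ((0.682353+0.055)/1.055)^2.4 ≈ 0.423268
R_lin = 0.822786, G_lin = 0.644480, B_lin = 0.423268
L = 0.2126×R + 0.7152×G + 0.0722×B
L = 0.2126×0.822786 + 0.7152×0.644480 + 0.0722×0.423268
L ≈ 0.666416


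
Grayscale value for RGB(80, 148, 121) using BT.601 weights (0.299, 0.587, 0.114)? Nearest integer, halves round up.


Gray = 0.299×R + 0.587×G + 0.114×B
Gray = 0.299×80 + 0.587×148 + 0.114×121
Gray = 23.920 + 86.876 + 13.794
Gray = 124.590 → round half up → 125
Gray = 125


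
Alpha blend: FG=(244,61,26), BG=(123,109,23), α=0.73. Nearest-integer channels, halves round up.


C = α×F + (1-α)×B, with 1-α = 0.27
R: 0.73×244 + 0.27×123 = 178.12 + 33.21 = 211.33 → 211
G: 0.73×61 + 0.27×109 = 44.53 + 29.43 = 73.96 → 74
B: 0.73×26 + 0.27×23 = 18.98 + 6.21 = 25.19 → 25
= RGB(211, 74, 25)


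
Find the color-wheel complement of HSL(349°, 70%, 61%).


Complement = opposite side of color wheel = hue + 180°
H' = (349 + 180) mod 360 = 169°
S and L unchanged.
= HSL(169°, 70%, 61%)


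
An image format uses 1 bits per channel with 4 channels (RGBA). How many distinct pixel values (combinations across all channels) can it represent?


Total bits = 1 bits/channel × 4 channels = 4 bits
Distinct pixel values = 2^4
= 16 pixel values


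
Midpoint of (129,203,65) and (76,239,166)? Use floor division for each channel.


Midpoint: each channel = ⌊(C₁+C₂)/2⌋
R: ⌊(129+76)/2⌋ = 102
G: ⌊(203+239)/2⌋ = 221
B: ⌊(65+166)/2⌋ = 115
= RGB(102, 221, 115)


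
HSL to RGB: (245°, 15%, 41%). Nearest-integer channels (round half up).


H=245°, S=0.15, L=0.41
C = (1-|2L-1|)×S = (1-|-0.18|)×0.15 = 0.123
H' = H/60 = 245/60 ≈ 4.0833; X = C×(1-|H' mod 2 - 1|) = 0.01025
m = L - C/2 = 0.41 - 0.0615 = 0.3485
Sector ⌊H'⌋ = 4 → (R',G',B') = (0.01025, 0.0, 0.123)
RGB = ((R'+m)×255, (G'+m)×255, (B'+m)×255) = (91.48125, 88.8675, 120.2325)
Round half up → RGB(91, 89, 120)


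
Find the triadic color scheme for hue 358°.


Triadic: equally spaced at 120° intervals
H1 = 358°
H2 = (358 + 120) mod 360 = 118°
H3 = (358 + 240) mod 360 = 238°
Triadic = 358°, 118°, 238°


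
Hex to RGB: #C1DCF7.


C1 → 193 (R)
DC → 220 (G)
F7 → 247 (B)
= RGB(193, 220, 247)


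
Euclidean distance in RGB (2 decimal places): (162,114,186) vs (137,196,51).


d = √[(R₁-R₂)² + (G₁-G₂)² + (B₁-B₂)²]
d = √[(162-137)² + (114-196)² + (186-51)²]
d = √[625 + 6724 + 18225]
d = √25574
d ≈ 159.92


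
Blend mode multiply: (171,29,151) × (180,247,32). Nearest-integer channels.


Multiply: C = A×B/255, rounded to nearest integer
R: 171×180/255 = 30780/255 ≈ 120.706 → 121
G: 29×247/255 = 7163/255 ≈ 28.090 → 28
B: 151×32/255 = 4832/255 ≈ 18.949 → 19
= RGB(121, 28, 19)


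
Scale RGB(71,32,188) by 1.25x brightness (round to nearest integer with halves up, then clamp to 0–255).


Multiply each channel by 1.25, round half up, clamp to [0, 255]
R: 71×1.25 = 88.75 → round → 89
G: 32×1.25 = 40
B: 188×1.25 = 235
= RGB(89, 40, 235)


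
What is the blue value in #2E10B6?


Color: #2E10B6
R = 2E = 46
G = 10 = 16
B = B6 = 182
Blue = 182


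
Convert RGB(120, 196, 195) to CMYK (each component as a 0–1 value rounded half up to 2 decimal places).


R'=120/255≈0.4706, G'=196/255≈0.7686, B'=195/255≈0.7647
K = 1 - max(R',G',B') = 1 - 196/255 = 59/255 = 0.23137… → 0.23
(1-R'-K)/(1-K) simplifies to (max-R)/max with max = 196:
C = (196-120)/196 = 76/196 = 0.38775… → 0.39
M = (196-196)/196 = 0/196 = 0 → 0.00
Y = (196-195)/196 = 1/196 = 0.00510… → 0.01
= CMYK(0.39, 0.00, 0.01, 0.23)


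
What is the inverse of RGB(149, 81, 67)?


Invert: (255-R, 255-G, 255-B)
R: 255-149 = 106
G: 255-81 = 174
B: 255-67 = 188
= RGB(106, 174, 188)


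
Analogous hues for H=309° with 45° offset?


Base hue: 309°
Left analog: (309 - 45) mod 360 = 264°
Right analog: (309 + 45) mod 360 = 354°
Analogous hues = 264° and 354°


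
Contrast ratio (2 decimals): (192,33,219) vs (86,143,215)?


Linearize each sRGB channel c=v/255: c/12.92 if c ≤ 0.04045 else ((c+0.055)/1.055)^2.4
L = 0.2126×R_lin + 0.7152×G_lin + 0.0722×B_lin
Color 1 (192,33,219):
  R=192: 192/255≈0.7529 > 0.04045 → ((0.7529+0.055)/1.055)^2.4 ≈ 0.52712
  G=33: 33/255≈0.1294 > 0.04045 → ((0.1294+0.055)/1.055)^2.4 ≈ 0.01521
  B=219: 219/255≈0.8588 > 0.04045 → ((0.8588+0.055)/1.055)^2.4 ≈ 0.70838
  L1 = 0.2126×0.52712 + 0.7152×0.01521 + 0.0722×0.70838 ≈ 0.17409
Color 2 (86,143,215):
  R=86: 86/255≈0.3373 > 0.04045 → ((0.3373+0.055)/1.055)^2.4 ≈ 0.09306
  G=143: 143/255≈0.5608 > 0.04045 → ((0.5608+0.055)/1.055)^2.4 ≈ 0.27468
  B=215: 215/255≈0.8431 > 0.04045 → ((0.8431+0.055)/1.055)^2.4 ≈ 0.67954
  L2 = 0.2126×0.09306 + 0.7152×0.27468 + 0.0722×0.67954 ≈ 0.26530
Lighter = 0.26530, Darker = 0.17409
Ratio = (L_lighter + 0.05) / (L_darker + 0.05)
Ratio = (0.26530 + 0.05) / (0.17409 + 0.05) = 0.31530 / 0.22409 ≈ 1.4070
Ratio ≈ 1.41:1


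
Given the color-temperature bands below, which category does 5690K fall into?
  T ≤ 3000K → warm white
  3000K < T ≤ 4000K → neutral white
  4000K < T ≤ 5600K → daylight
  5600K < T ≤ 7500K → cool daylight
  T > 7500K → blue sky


Temperature: 5690K
5600K < 5690K ≤ 7500K → cool daylight
Classification: cool daylight


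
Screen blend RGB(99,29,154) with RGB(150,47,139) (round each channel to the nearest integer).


Screen: C = 255 - (255-A)×(255-B)/255, rounded to nearest integer
R: 255 - (255-99)×(255-150)/255 = 255 - 16380/255 ≈ 255 - 64.235 = 190.765 → 191
G: 255 - (255-29)×(255-47)/255 = 255 - 47008/255 ≈ 255 - 184.345 = 70.655 → 71
B: 255 - (255-154)×(255-139)/255 = 255 - 11716/255 ≈ 255 - 45.945 = 209.055 → 209
= RGB(191, 71, 209)


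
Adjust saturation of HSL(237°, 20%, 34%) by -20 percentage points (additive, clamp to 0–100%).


Original S = 20%
Adjustment = -20 percentage points
New S = 20 + (-20) = 0
Clamp to [0, 100] → 0
= HSL(237°, 0%, 34%)


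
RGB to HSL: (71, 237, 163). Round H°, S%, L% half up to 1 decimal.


Normalize: R'=71/255≈0.2784, G'=237/255≈0.9294, B'=163/255≈0.6392
Max=237/255, Min=71/255, Δ=Max-Min=166/255
L = (Max+Min)/2 = (237+71)/510 = 308/510 = 0.60392… → L = 60.4%
L > 0.5 → S = Δ/(2-Max-Min) = 166/(510-237-71) = 166/202 = 0.82178… → S = 82.2%
(the 1/255 factors cancel in S and H, so raw channel differences can be used)
Max is G' → H = 60 × ((B-R)/Δ + 2) = 60 × ((163-71)/166 + 2)
  92/166 + 2 = 0.5542… + 2 = 2.5542…
  H = 60 × 2.5542… = 153.253…° → H = 153.3°
= HSL(153.3°, 82.2%, 60.4%)


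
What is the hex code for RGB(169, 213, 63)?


R = 169 → A9 (hex)
G = 213 → D5 (hex)
B = 63 → 3F (hex)
Hex = #A9D53F


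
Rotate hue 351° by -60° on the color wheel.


New hue = (H + rotation) mod 360
New hue = (351 -60) mod 360
= 291 mod 360
= 291°


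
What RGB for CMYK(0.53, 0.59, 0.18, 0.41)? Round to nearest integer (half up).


R = 255 × (1-C) × (1-K) = 255 × 0.47 × 0.59 = 70.7115 → 71
G = 255 × (1-M) × (1-K) = 255 × 0.41 × 0.59 = 61.6845 → 62
B = 255 × (1-Y) × (1-K) = 255 × 0.82 × 0.59 = 123.369 → 123
= RGB(71, 62, 123)


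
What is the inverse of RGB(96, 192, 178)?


Invert: (255-R, 255-G, 255-B)
R: 255-96 = 159
G: 255-192 = 63
B: 255-178 = 77
= RGB(159, 63, 77)


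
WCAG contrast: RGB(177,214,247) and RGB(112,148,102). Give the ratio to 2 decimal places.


Linearize each sRGB channel c=v/255: c/12.92 if c ≤ 0.04045 else ((c+0.055)/1.055)^2.4
L = 0.2126×R_lin + 0.7152×G_lin + 0.0722×B_lin
Color 1 (177,214,247):
  R=177: 177/255≈0.6941 > 0.04045 → ((0.6941+0.055)/1.055)^2.4 ≈ 0.43966
  G=214: 214/255≈0.8392 > 0.04045 → ((0.8392+0.055)/1.055)^2.4 ≈ 0.67244
  B=247: 247/255≈0.9686 > 0.04045 → ((0.9686+0.055)/1.055)^2.4 ≈ 0.93011
  L1 = 0.2126×0.43966 + 0.7152×0.67244 + 0.0722×0.93011 ≈ 0.64156
Color 2 (112,148,102):
  R=112: 112/255≈0.4392 > 0.04045 → ((0.4392+0.055)/1.055)^2.4 ≈ 0.16203
  G=148: 148/255≈0.5804 > 0.04045 → ((0.5804+0.055)/1.055)^2.4 ≈ 0.29614
  B=102: 102/255≈0.4000 > 0.04045 → ((0.4000+0.055)/1.055)^2.4 ≈ 0.13287
  L2 = 0.2126×0.16203 + 0.7152×0.29614 + 0.0722×0.13287 ≈ 0.25584
Lighter = 0.64156, Darker = 0.25584
Ratio = (L_lighter + 0.05) / (L_darker + 0.05)
Ratio = (0.64156 + 0.05) / (0.25584 + 0.05) = 0.69156 / 0.30584 ≈ 2.2612
Ratio ≈ 2.26:1


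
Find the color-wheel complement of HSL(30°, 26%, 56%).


Complement = opposite side of color wheel = hue + 180°
H' = (30 + 180) mod 360 = 210°
S and L unchanged.
= HSL(210°, 26%, 56%)


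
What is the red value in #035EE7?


Color: #035EE7
R = 03 = 3
G = 5E = 94
B = E7 = 231
Red = 3


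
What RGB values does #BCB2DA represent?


BC → 188 (R)
B2 → 178 (G)
DA → 218 (B)
= RGB(188, 178, 218)


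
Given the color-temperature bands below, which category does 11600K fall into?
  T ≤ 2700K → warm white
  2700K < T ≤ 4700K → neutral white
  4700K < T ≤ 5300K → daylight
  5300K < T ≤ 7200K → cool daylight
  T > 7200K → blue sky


Temperature: 11600K
11600K > 7200K → blue sky
Classification: blue sky


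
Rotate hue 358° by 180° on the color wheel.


New hue = (H + rotation) mod 360
New hue = (358 + 180) mod 360
= 538 mod 360
= 178°


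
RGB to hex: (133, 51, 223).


R = 133 → 85 (hex)
G = 51 → 33 (hex)
B = 223 → DF (hex)
Hex = #8533DF


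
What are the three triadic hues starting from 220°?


Triadic: equally spaced at 120° intervals
H1 = 220°
H2 = (220 + 120) mod 360 = 340°
H3 = (220 + 240) mod 360 = 100°
Triadic = 220°, 340°, 100°


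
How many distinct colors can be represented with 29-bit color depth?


Colors = 2^bits = 2^29
= 536,870,912 colors


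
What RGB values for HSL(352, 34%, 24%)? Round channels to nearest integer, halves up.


H=352°, S=0.34, L=0.24
C = (1-|2L-1|)×S = (1-|-0.52|)×0.34 = 0.1632
H' = H/60 = 352/60 ≈ 5.8667; X = C×(1-|H' mod 2 - 1|) = 0.02176
m = L - C/2 = 0.24 - 0.0816 = 0.1584
Sector ⌊H'⌋ = 5 → (R',G',B') = (0.1632, 0.0, 0.02176)
RGB = ((R'+m)×255, (G'+m)×255, (B'+m)×255) = (82.008, 40.392, 45.9408)
Round half up → RGB(82, 40, 46)


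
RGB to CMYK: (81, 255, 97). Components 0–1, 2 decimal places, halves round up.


R'=81/255≈0.3176, G'=255/255≈1.0000, B'=97/255≈0.3804
K = 1 - max(R',G',B') = 1 - 255/255 = 0/255 = 0 → 0.00
(1-R'-K)/(1-K) simplifies to (max-R)/max with max = 255:
C = (255-81)/255 = 174/255 = 0.68235… → 0.68
M = (255-255)/255 = 0/255 = 0 → 0.00
Y = (255-97)/255 = 158/255 = 0.61960… → 0.62
= CMYK(0.68, 0.00, 0.62, 0.00)


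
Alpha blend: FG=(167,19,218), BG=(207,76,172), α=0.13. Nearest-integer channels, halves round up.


C = α×F + (1-α)×B, with 1-α = 0.87
R: 0.13×167 + 0.87×207 = 21.71 + 180.09 = 201.80 → 202
G: 0.13×19 + 0.87×76 = 2.47 + 66.12 = 68.59 → 69
B: 0.13×218 + 0.87×172 = 28.34 + 149.64 = 177.98 → 178
= RGB(202, 69, 178)


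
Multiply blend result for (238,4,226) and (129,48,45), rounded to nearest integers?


Multiply: C = A×B/255, rounded to nearest integer
R: 238×129/255 = 30702/255 ≈ 120.400 → 120
G: 4×48/255 = 192/255 ≈ 0.753 → 1
B: 226×45/255 = 10170/255 ≈ 39.882 → 40
= RGB(120, 1, 40)


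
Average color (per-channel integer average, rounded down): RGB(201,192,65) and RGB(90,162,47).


Midpoint: each channel = ⌊(C₁+C₂)/2⌋
R: ⌊(201+90)/2⌋ = 145
G: ⌊(192+162)/2⌋ = 177
B: ⌊(65+47)/2⌋ = 56
= RGB(145, 177, 56)


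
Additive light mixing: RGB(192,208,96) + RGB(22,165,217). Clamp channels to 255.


Additive: each channel = min(255, C₁+C₂)
R: 192+22 = 214 → 214
G: 208+165 = 373 → 255
B: 96+217 = 313 → 255
= RGB(214, 255, 255)


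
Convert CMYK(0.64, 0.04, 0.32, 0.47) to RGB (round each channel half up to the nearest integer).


R = 255 × (1-C) × (1-K) = 255 × 0.36 × 0.53 = 48.654 → 49
G = 255 × (1-M) × (1-K) = 255 × 0.96 × 0.53 = 129.744 → 130
B = 255 × (1-Y) × (1-K) = 255 × 0.68 × 0.53 = 91.902 → 92
= RGB(49, 130, 92)


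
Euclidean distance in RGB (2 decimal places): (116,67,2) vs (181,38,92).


d = √[(R₁-R₂)² + (G₁-G₂)² + (B₁-B₂)²]
d = √[(116-181)² + (67-38)² + (2-92)²]
d = √[4225 + 841 + 8100]
d = √13166
d ≈ 114.74


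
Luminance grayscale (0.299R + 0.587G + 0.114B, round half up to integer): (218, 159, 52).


Gray = 0.299×R + 0.587×G + 0.114×B
Gray = 0.299×218 + 0.587×159 + 0.114×52
Gray = 65.182 + 93.333 + 5.928
Gray = 164.443 → round half up → 164
Gray = 164


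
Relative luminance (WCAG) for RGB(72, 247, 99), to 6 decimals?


Linearize each channel (sRGB transfer function): c = v/255; c_lin = c/12.92 if c ≤ 0.04045, else ((c+0.055)/1.055)^2.4
  R: 72/255 ≈ 0.282353 > 0.04045 → ((0.282353+0.055)/1.055)^2.4 ≈ 0.064803
  G: 247/255 ≈ 0.968627 > 0.04045 → ((0.968627+0.055)/1.055)^2.4 ≈ 0.930111
  B: 99/255 ≈ 0.388235 > 0.04045 → ((0.388235+0.055)/1.055)^2.4 ≈ 0.124772
R_lin = 0.064803, G_lin = 0.930111, B_lin = 0.124772
L = 0.2126×R + 0.7152×G + 0.0722×B
L = 0.2126×0.064803 + 0.7152×0.930111 + 0.0722×0.124772
L ≈ 0.688001


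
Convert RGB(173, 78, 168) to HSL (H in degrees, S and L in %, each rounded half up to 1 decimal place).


Normalize: R'=173/255≈0.6784, G'=78/255≈0.3059, B'=168/255≈0.6588
Max=173/255, Min=78/255, Δ=Max-Min=95/255
L = (Max+Min)/2 = (173+78)/510 = 251/510 = 0.49215… → L = 49.2%
L ≤ 0.5 → S = Δ/(Max+Min) = 95/(173+78) = 95/251 = 0.37848… → S = 37.8%
(the 1/255 factors cancel in S and H, so raw channel differences can be used)
Max is R' → H = 60 × (((G-B)/Δ) mod 6) = 60 × (((78-168)/95) mod 6)
  (-90)/95 = -0.9473…; negative, so add 6 → 5.0526…
  H = 60 × 5.0526… = 303.157…° → H = 303.2°
= HSL(303.2°, 37.8%, 49.2%)


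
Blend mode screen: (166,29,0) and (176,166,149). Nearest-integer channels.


Screen: C = 255 - (255-A)×(255-B)/255, rounded to nearest integer
R: 255 - (255-166)×(255-176)/255 = 255 - 7031/255 ≈ 255 - 27.573 = 227.427 → 227
G: 255 - (255-29)×(255-166)/255 = 255 - 20114/255 ≈ 255 - 78.878 = 176.122 → 176
B: 255 - (255-0)×(255-149)/255 = 255 - 27030/255 ≈ 255 - 106.000 = 149.000 → 149
= RGB(227, 176, 149)


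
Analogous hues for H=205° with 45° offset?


Base hue: 205°
Left analog: (205 - 45) mod 360 = 160°
Right analog: (205 + 45) mod 360 = 250°
Analogous hues = 160° and 250°


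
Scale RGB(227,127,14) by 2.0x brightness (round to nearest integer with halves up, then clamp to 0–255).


Multiply each channel by 2.0, round half up, clamp to [0, 255]
R: 227×2.0 = 454 → clamp → 255
G: 127×2.0 = 254
B: 14×2.0 = 28
= RGB(255, 254, 28)


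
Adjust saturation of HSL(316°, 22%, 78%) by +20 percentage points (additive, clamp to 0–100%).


Original S = 22%
Adjustment = +20 percentage points
New S = 22 + (20) = 42
Clamp to [0, 100] → 42
= HSL(316°, 42%, 78%)


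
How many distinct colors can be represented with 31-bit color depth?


Colors = 2^bits = 2^31
= 2,147,483,648 colors


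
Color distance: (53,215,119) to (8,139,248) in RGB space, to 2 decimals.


d = √[(R₁-R₂)² + (G₁-G₂)² + (B₁-B₂)²]
d = √[(53-8)² + (215-139)² + (119-248)²]
d = √[2025 + 5776 + 16641]
d = √24442
d ≈ 156.34


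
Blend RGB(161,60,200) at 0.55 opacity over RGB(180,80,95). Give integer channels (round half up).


C = α×F + (1-α)×B, with 1-α = 0.45
R: 0.55×161 + 0.45×180 = 88.55 + 81.00 = 169.55 → 170
G: 0.55×60 + 0.45×80 = 33.00 + 36.00 = 69.00 → 69
B: 0.55×200 + 0.45×95 = 110.00 + 42.75 = 152.75 → 153
= RGB(170, 69, 153)


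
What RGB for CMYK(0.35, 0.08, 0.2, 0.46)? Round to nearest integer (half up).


R = 255 × (1-C) × (1-K) = 255 × 0.65 × 0.54 = 89.505 → 90
G = 255 × (1-M) × (1-K) = 255 × 0.92 × 0.54 = 126.684 → 127
B = 255 × (1-Y) × (1-K) = 255 × 0.80 × 0.54 = 110.16 → 110
= RGB(90, 127, 110)


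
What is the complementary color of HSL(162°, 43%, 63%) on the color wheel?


Complement = opposite side of color wheel = hue + 180°
H' = (162 + 180) mod 360 = 342°
S and L unchanged.
= HSL(342°, 43%, 63%)


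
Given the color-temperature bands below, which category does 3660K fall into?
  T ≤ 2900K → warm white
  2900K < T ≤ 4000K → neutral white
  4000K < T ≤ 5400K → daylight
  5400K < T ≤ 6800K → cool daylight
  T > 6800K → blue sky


Temperature: 3660K
2900K < 3660K ≤ 4000K → neutral white
Classification: neutral white


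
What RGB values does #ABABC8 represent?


AB → 171 (R)
AB → 171 (G)
C8 → 200 (B)
= RGB(171, 171, 200)


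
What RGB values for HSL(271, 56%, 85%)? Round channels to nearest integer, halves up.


H=271°, S=0.56, L=0.85
C = (1-|2L-1|)×S = (1-|0.70|)×0.56 = 0.168
H' = H/60 = 271/60 ≈ 4.5167; X = C×(1-|H' mod 2 - 1|) = 0.0868
m = L - C/2 = 0.85 - 0.084 = 0.766
Sector ⌊H'⌋ = 4 → (R',G',B') = (0.0868, 0.0, 0.168)
RGB = ((R'+m)×255, (G'+m)×255, (B'+m)×255) = (217.464, 195.33, 238.17)
Round half up → RGB(217, 195, 238)


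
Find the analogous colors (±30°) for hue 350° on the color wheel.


Base hue: 350°
Left analog: (350 - 30) mod 360 = 320°
Right analog: (350 + 30) mod 360 = 20°
Analogous hues = 320° and 20°


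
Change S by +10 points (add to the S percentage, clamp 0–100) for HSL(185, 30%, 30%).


Original S = 30%
Adjustment = +10 percentage points
New S = 30 + (10) = 40
Clamp to [0, 100] → 40
= HSL(185°, 40%, 30%)


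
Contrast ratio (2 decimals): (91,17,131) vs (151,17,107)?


Linearize each sRGB channel c=v/255: c/12.92 if c ≤ 0.04045 else ((c+0.055)/1.055)^2.4
L = 0.2126×R_lin + 0.7152×G_lin + 0.0722×B_lin
Color 1 (91,17,131):
  R=91: 91/255≈0.3569 > 0.04045 → ((0.3569+0.055)/1.055)^2.4 ≈ 0.10462
  G=17: 17/255≈0.0667 > 0.04045 → ((0.0667+0.055)/1.055)^2.4 ≈ 0.00561
  B=131: 131/255≈0.5137 > 0.04045 → ((0.5137+0.055)/1.055)^2.4 ≈ 0.22697
  L1 = 0.2126×0.10462 + 0.7152×0.00561 + 0.0722×0.22697 ≈ 0.04264
Color 2 (151,17,107):
  R=151: 151/255≈0.5922 > 0.04045 → ((0.5922+0.055)/1.055)^2.4 ≈ 0.30947
  G=17: 17/255≈0.0667 > 0.04045 → ((0.0667+0.055)/1.055)^2.4 ≈ 0.00561
  B=107: 107/255≈0.4196 > 0.04045 → ((0.4196+0.055)/1.055)^2.4 ≈ 0.14703
  L2 = 0.2126×0.30947 + 0.7152×0.00561 + 0.0722×0.14703 ≈ 0.08042
Lighter = 0.08042, Darker = 0.04264
Ratio = (L_lighter + 0.05) / (L_darker + 0.05)
Ratio = (0.08042 + 0.05) / (0.04264 + 0.05) = 0.13042 / 0.09264 ≈ 1.4078
Ratio ≈ 1.41:1


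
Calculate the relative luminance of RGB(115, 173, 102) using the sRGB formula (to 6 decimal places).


Linearize each channel (sRGB transfer function): c = v/255; c_lin = c/12.92 if c ≤ 0.04045, else ((c+0.055)/1.055)^2.4
  R: 115/255 ≈ 0.450980 > 0.04045 → ((0.450980+0.055)/1.055)^2.4 ≈ 0.171441
  G: 173/255 ≈ 0.678431 > 0.04045 → ((0.678431+0.055)/1.055)^2.4 ≈ 0.417885
  B: 102/255 ≈ 0.400000 > 0.04045 → ((0.400000+0.055)/1.055)^2.4 ≈ 0.132868
R_lin = 0.171441, G_lin = 0.417885, B_lin = 0.132868
L = 0.2126×R + 0.7152×G + 0.0722×B
L = 0.2126×0.171441 + 0.7152×0.417885 + 0.0722×0.132868
L ≈ 0.344913


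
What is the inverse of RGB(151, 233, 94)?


Invert: (255-R, 255-G, 255-B)
R: 255-151 = 104
G: 255-233 = 22
B: 255-94 = 161
= RGB(104, 22, 161)


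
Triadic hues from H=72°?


Triadic: equally spaced at 120° intervals
H1 = 72°
H2 = (72 + 120) mod 360 = 192°
H3 = (72 + 240) mod 360 = 312°
Triadic = 72°, 192°, 312°


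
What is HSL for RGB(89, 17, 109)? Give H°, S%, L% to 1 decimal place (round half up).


Normalize: R'=89/255≈0.3490, G'=17/255≈0.0667, B'=109/255≈0.4275
Max=109/255, Min=17/255, Δ=Max-Min=92/255
L = (Max+Min)/2 = (109+17)/510 = 126/510 = 0.24705… → L = 24.7%
L ≤ 0.5 → S = Δ/(Max+Min) = 92/(109+17) = 92/126 = 0.73015… → S = 73.0%
(the 1/255 factors cancel in S and H, so raw channel differences can be used)
Max is B' → H = 60 × ((R-G)/Δ + 4) = 60 × ((89-17)/92 + 4)
  72/92 + 4 = 0.7826… + 4 = 4.7826…
  H = 60 × 4.7826… = 286.956…° → H = 287.0°
= HSL(287.0°, 73.0%, 24.7%)


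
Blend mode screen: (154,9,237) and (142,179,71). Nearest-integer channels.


Screen: C = 255 - (255-A)×(255-B)/255, rounded to nearest integer
R: 255 - (255-154)×(255-142)/255 = 255 - 11413/255 ≈ 255 - 44.757 = 210.243 → 210
G: 255 - (255-9)×(255-179)/255 = 255 - 18696/255 ≈ 255 - 73.318 = 181.682 → 182
B: 255 - (255-237)×(255-71)/255 = 255 - 3312/255 ≈ 255 - 12.988 = 242.012 → 242
= RGB(210, 182, 242)


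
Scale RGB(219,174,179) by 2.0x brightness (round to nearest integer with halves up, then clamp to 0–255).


Multiply each channel by 2.0, round half up, clamp to [0, 255]
R: 219×2.0 = 438 → clamp → 255
G: 174×2.0 = 348 → clamp → 255
B: 179×2.0 = 358 → clamp → 255
= RGB(255, 255, 255)


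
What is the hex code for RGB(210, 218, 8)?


R = 210 → D2 (hex)
G = 218 → DA (hex)
B = 8 → 08 (hex)
Hex = #D2DA08


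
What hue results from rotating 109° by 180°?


New hue = (H + rotation) mod 360
New hue = (109 + 180) mod 360
= 289 mod 360
= 289°


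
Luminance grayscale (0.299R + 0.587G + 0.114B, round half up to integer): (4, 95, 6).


Gray = 0.299×R + 0.587×G + 0.114×B
Gray = 0.299×4 + 0.587×95 + 0.114×6
Gray = 1.196 + 55.765 + 0.684
Gray = 57.645 → round half up → 58
Gray = 58


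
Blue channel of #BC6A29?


Color: #BC6A29
R = BC = 188
G = 6A = 106
B = 29 = 41
Blue = 41


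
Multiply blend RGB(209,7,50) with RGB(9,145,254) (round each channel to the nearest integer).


Multiply: C = A×B/255, rounded to nearest integer
R: 209×9/255 = 1881/255 ≈ 7.376 → 7
G: 7×145/255 = 1015/255 ≈ 3.980 → 4
B: 50×254/255 = 12700/255 ≈ 49.804 → 50
= RGB(7, 4, 50)


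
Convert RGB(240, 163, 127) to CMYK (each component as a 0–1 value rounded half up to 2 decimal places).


R'=240/255≈0.9412, G'=163/255≈0.6392, B'=127/255≈0.4980
K = 1 - max(R',G',B') = 1 - 240/255 = 15/255 = 0.05882… → 0.06
(1-R'-K)/(1-K) simplifies to (max-R)/max with max = 240:
C = (240-240)/240 = 0/240 = 0 → 0.00
M = (240-163)/240 = 77/240 = 0.32083… → 0.32
Y = (240-127)/240 = 113/240 = 0.47083… → 0.47
= CMYK(0.00, 0.32, 0.47, 0.06)


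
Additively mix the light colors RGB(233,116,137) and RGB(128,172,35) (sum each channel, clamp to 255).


Additive: each channel = min(255, C₁+C₂)
R: 233+128 = 361 → 255
G: 116+172 = 288 → 255
B: 137+35 = 172 → 172
= RGB(255, 255, 172)


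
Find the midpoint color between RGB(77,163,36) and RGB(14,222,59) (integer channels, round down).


Midpoint: each channel = ⌊(C₁+C₂)/2⌋
R: ⌊(77+14)/2⌋ = 45
G: ⌊(163+222)/2⌋ = 192
B: ⌊(36+59)/2⌋ = 47
= RGB(45, 192, 47)


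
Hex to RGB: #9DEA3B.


9D → 157 (R)
EA → 234 (G)
3B → 59 (B)
= RGB(157, 234, 59)


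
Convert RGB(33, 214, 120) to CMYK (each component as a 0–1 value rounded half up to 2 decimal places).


R'=33/255≈0.1294, G'=214/255≈0.8392, B'=120/255≈0.4706
K = 1 - max(R',G',B') = 1 - 214/255 = 41/255 = 0.16078… → 0.16
(1-R'-K)/(1-K) simplifies to (max-R)/max with max = 214:
C = (214-33)/214 = 181/214 = 0.84579… → 0.85
M = (214-214)/214 = 0/214 = 0 → 0.00
Y = (214-120)/214 = 94/214 = 0.43925… → 0.44
= CMYK(0.85, 0.00, 0.44, 0.16)


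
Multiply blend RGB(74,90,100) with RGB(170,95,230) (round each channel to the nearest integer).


Multiply: C = A×B/255, rounded to nearest integer
R: 74×170/255 = 12580/255 ≈ 49.333 → 49
G: 90×95/255 = 8550/255 ≈ 33.529 → 34
B: 100×230/255 = 23000/255 ≈ 90.196 → 90
= RGB(49, 34, 90)
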